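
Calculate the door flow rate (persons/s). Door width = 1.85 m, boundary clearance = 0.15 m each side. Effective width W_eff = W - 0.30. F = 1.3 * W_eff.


W_eff = 1.85 - 0.30 = 1.55 m
F = 1.3 * 1.55 = 2.015 persons/s

2.015 persons/s


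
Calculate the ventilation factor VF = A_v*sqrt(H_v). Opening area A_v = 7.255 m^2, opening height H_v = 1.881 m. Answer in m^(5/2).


sqrt(H_v) = 1.3715
VF = 7.255 * 1.3715 = 9.9502 m^(5/2)

9.9502 m^(5/2)


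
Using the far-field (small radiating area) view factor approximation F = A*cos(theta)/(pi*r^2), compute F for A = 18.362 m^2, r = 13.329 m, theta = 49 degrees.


cos(49 deg) = 0.65606
pi*r^2 = 558.14
F = 18.362 * 0.65606 / 558.14 = 0.021583

0.021583


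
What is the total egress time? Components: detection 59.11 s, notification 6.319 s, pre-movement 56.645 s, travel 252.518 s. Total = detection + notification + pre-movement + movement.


Total = 59.11 + 6.319 + 56.645 + 252.518 = 374.592 s

374.592 s


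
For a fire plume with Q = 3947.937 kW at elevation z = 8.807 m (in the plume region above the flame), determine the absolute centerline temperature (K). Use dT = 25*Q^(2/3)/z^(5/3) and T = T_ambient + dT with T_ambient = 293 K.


Q^(2/3) = 249.79
z^(5/3) = 37.559
dT = 25 * 249.79 / 37.559 = 166.27 K
T = 293 + 166.27 = 459.27 K

459.27 K


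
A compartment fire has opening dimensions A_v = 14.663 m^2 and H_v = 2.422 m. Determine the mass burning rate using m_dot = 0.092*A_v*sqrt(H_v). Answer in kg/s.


sqrt(H_v) = 1.5563
m_dot = 0.092 * 14.663 * 1.5563 = 2.0994 kg/s

2.0994 kg/s


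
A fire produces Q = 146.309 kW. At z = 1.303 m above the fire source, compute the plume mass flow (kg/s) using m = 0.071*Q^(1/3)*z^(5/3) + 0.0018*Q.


Q^(1/3) = 5.2693
z^(5/3) = 1.5544
First term = 0.071 * 5.2693 * 1.5544 = 0.58155
Second term = 0.0018 * 146.309 = 0.26336
m = 0.84491 kg/s

0.84491 kg/s


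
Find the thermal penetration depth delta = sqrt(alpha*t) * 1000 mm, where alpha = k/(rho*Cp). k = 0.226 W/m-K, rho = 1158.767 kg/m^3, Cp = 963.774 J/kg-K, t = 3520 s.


alpha = 0.226 / (1158.767 * 963.774) = 2.0237e-07 m^2/s
alpha * t = 0.00071233
delta = sqrt(0.00071233) * 1000 = 26.689 mm

26.689 mm


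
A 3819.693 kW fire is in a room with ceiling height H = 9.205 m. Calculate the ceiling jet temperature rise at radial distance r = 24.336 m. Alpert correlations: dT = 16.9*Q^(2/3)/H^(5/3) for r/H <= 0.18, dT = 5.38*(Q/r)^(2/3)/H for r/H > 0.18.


r/H = 24.336 / 9.205 = 2.6438
r/H > 0.18, so dT = 5.38*(Q/r)^(2/3)/H
Q/r = 156.96
(Q/r)^(2/3) = 29.097
dT = 5.38 * 29.097 / 9.205 = 17.006 K

17.006 K


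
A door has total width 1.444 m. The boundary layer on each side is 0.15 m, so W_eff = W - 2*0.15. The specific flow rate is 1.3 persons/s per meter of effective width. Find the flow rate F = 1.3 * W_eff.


W_eff = 1.444 - 0.30 = 1.144 m
F = 1.3 * 1.144 = 1.4872 persons/s

1.4872 persons/s


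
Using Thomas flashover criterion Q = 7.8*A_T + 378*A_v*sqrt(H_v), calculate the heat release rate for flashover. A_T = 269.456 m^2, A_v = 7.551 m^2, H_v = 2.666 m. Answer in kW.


7.8*A_T = 2101.8
sqrt(H_v) = 1.6328
378*A_v*sqrt(H_v) = 4660.4
Q = 2101.8 + 4660.4 = 6762.2 kW

6762.2 kW


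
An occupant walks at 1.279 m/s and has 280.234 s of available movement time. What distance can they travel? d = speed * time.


d = 1.279 * 280.234 = 358.42 m

358.42 m


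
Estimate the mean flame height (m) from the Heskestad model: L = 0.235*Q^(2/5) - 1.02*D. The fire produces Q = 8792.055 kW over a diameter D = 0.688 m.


Q^(2/5) = 37.813
0.235 * Q^(2/5) = 8.8860
1.02 * D = 0.70176
L = 8.1842 m

8.1842 m


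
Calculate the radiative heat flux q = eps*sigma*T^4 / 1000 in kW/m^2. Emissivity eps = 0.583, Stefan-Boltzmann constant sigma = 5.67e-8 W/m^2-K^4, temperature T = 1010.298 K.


T^4 = 1.0418e+12
q = 0.583 * 5.67e-8 * 1.0418e+12 / 1000 = 34.439 kW/m^2

34.439 kW/m^2


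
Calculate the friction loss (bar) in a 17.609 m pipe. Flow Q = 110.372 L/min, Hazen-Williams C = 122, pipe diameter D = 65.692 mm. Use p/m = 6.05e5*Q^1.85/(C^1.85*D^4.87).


Q^1.85 = 6015.7
C^1.85 = 7240.5
D^4.87 = 7.1004e+08
p/m = 0.00070793 bar/m
p_total = 0.00070793 * 17.609 = 0.012466 bar

0.012466 bar


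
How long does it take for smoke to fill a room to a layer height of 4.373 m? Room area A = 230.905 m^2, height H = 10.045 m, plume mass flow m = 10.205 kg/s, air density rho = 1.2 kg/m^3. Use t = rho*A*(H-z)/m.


H - z = 5.672 m
t = 1.2 * 230.905 * 5.672 / 10.205 = 154.01 s

154.01 s


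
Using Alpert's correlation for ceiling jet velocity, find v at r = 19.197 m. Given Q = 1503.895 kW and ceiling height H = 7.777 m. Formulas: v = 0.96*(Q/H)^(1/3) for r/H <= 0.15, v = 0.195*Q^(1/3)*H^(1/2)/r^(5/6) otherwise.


r/H = 19.197 / 7.777 = 2.4684
r/H > 0.15, so v = 0.195*Q^(1/3)*H^(1/2)/r^(5/6)
Q^(1/3) = 11.457
H^(1/2) = 2.7887
r^(5/6) = 11.732
v = 0.195 * 11.457 * 2.7887 / 11.732 = 0.53107 m/s

0.53107 m/s


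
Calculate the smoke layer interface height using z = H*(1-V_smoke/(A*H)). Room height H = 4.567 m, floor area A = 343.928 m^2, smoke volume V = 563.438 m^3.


V/(A*H) = 0.35871
1 - 0.35871 = 0.64129
z = 4.567 * 0.64129 = 2.9288 m

2.9288 m


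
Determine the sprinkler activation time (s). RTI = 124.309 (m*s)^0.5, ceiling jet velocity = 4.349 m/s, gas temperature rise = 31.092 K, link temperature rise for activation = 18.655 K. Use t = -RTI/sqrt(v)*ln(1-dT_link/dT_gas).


dT_link/dT_gas = 0.59999
ln(1 - 0.59999) = -0.91627
t = -124.309 / sqrt(4.349) * -0.91627 = 54.618 s

54.618 s


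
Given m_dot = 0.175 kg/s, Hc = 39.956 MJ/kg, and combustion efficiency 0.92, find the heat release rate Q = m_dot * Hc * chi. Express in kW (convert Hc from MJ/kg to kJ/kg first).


Hc = 39.956 MJ/kg = 39.956 * 1000 kJ/kg = 39956 kJ/kg
Q = 0.175 kg/s * 39956 kJ/kg * 0.92 = 6432.916 kW

6432.916 kW


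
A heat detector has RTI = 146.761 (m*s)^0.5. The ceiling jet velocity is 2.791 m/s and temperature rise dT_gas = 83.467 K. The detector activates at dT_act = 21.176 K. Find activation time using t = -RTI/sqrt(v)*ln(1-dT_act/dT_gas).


dT_act/dT_gas = 0.25371
ln(1 - 0.25371) = -0.29263
t = -146.761 / sqrt(2.791) * -0.29263 = 25.707 s

25.707 s


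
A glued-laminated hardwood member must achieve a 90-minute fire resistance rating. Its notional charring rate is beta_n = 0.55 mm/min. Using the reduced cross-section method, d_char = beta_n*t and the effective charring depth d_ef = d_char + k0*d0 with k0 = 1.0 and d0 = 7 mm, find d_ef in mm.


d_char = 0.55 * 90 = 49.5 mm
d_ef = 49.5 + 1.0*7 = 56.5 mm

56.5 mm


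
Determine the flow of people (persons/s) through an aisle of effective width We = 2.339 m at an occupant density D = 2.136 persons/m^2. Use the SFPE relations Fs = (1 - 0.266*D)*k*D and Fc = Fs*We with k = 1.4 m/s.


1 - 0.266*D = 1 - 0.266*2.136 = 0.43182
Fs = 0.43182 * 1.4 * 2.136 = 1.2913 persons/(s*m)
Fc = 1.2913 * 2.339 = 3.0204 persons/s

3.0204 persons/s


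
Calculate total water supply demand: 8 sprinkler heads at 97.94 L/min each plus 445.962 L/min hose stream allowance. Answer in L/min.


Sprinkler demand = 8 * 97.94 = 783.52 L/min
Total = 783.52 + 445.962 = 1229.482 L/min

1229.482 L/min


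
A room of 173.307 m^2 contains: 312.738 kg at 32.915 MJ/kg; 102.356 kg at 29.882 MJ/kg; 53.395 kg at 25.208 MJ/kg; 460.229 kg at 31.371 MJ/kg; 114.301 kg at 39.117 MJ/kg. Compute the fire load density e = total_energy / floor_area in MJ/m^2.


Total energy = 312.738*32.915 + 102.356*29.882 + 53.395*25.208 + 460.229*31.371 + 114.301*39.117
= 10293.77 + 3058.602 + 1345.981 + 14437.84 + 4471.112
= 33607.31 MJ
e = 33607.31 / 173.307 = 193.92 MJ/m^2

193.92 MJ/m^2


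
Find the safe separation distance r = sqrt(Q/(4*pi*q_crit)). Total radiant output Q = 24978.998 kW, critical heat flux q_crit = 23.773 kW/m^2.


4*pi*q_crit = 298.74
Q/(4*pi*q_crit) = 83.614
r = sqrt(83.614) = 9.1441 m

9.1441 m


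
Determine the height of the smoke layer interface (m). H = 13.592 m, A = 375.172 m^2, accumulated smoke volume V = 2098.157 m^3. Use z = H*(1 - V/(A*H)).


V/(A*H) = 0.41146
1 - 0.41146 = 0.58854
z = 13.592 * 0.58854 = 7.9995 m

7.9995 m


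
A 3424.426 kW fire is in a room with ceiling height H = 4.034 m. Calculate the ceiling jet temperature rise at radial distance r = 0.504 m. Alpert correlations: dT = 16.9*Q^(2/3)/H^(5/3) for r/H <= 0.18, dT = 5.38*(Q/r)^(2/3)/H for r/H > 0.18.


r/H = 0.504 / 4.034 = 0.12494
r/H <= 0.18, so dT = 16.9*Q^(2/3)/H^(5/3)
Q^(2/3) = 227.19
H^(5/3) = 10.223
dT = 16.9 * 227.19 / 10.223 = 375.59 K

375.59 K


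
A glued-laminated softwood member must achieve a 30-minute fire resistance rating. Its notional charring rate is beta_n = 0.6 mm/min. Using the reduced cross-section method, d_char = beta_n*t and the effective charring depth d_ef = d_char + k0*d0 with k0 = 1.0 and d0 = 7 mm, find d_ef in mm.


d_char = 0.6 * 30 = 18 mm
d_ef = 18 + 1.0*7 = 25 mm

25 mm


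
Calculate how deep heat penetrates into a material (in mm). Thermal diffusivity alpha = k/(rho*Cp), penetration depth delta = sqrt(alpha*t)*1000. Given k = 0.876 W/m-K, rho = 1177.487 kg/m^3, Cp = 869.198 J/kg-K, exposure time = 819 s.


alpha = 0.876 / (1177.487 * 869.198) = 8.5591e-07 m^2/s
alpha * t = 0.00070099
delta = sqrt(0.00070099) * 1000 = 26.476 mm

26.476 mm


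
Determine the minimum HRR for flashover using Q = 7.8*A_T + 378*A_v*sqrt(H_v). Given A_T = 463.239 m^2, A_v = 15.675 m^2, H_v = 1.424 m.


7.8*A_T = 3613.3
sqrt(H_v) = 1.1933
378*A_v*sqrt(H_v) = 7070.6
Q = 3613.3 + 7070.6 = 10684 kW

10684 kW


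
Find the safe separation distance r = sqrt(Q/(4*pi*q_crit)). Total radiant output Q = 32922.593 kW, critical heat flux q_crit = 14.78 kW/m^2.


4*pi*q_crit = 185.73
Q/(4*pi*q_crit) = 177.26
r = sqrt(177.26) = 13.314 m

13.314 m


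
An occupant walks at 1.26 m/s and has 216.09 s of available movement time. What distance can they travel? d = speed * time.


d = 1.26 * 216.09 = 272.27 m

272.27 m


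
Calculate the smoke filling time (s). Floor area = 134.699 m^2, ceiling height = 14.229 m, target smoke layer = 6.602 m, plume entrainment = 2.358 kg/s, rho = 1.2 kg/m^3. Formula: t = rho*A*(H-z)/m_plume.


H - z = 7.627 m
t = 1.2 * 134.699 * 7.627 / 2.358 = 522.82 s

522.82 s


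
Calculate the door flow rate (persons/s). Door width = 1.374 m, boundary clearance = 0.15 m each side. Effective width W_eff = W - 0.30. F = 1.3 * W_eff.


W_eff = 1.374 - 0.30 = 1.074 m
F = 1.3 * 1.074 = 1.3962 persons/s

1.3962 persons/s


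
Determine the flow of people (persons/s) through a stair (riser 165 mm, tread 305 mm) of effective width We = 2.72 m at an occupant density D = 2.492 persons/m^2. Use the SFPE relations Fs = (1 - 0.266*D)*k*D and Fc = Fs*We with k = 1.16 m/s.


1 - 0.266*D = 1 - 0.266*2.492 = 0.33713
Fs = 0.33713 * 1.16 * 2.492 = 0.97454 persons/(s*m)
Fc = 0.97454 * 2.72 = 2.6508 persons/s

2.6508 persons/s


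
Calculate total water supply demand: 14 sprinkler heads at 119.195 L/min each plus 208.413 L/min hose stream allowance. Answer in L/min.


Sprinkler demand = 14 * 119.195 = 1668.73 L/min
Total = 1668.73 + 208.413 = 1877.143 L/min

1877.143 L/min


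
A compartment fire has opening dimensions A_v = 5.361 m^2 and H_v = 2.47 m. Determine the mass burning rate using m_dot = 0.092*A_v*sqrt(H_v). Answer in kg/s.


sqrt(H_v) = 1.5716
m_dot = 0.092 * 5.361 * 1.5716 = 0.77514 kg/s

0.77514 kg/s


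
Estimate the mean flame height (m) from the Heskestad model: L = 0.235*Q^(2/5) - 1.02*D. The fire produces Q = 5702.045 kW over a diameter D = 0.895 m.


Q^(2/5) = 31.799
0.235 * Q^(2/5) = 7.4727
1.02 * D = 0.91290
L = 6.5598 m

6.5598 m


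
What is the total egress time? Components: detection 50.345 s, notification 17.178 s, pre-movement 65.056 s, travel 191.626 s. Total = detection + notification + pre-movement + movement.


Total = 50.345 + 17.178 + 65.056 + 191.626 = 324.205 s

324.205 s


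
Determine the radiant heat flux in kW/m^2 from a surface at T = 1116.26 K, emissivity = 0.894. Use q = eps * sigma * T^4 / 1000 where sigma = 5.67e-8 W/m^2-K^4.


T^4 = 1.5526e+12
q = 0.894 * 5.67e-8 * 1.5526e+12 / 1000 = 78.701 kW/m^2

78.701 kW/m^2


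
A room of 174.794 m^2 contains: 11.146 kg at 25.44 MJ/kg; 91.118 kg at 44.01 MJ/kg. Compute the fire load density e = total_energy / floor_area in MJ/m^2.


Total energy = 11.146*25.44 + 91.118*44.01
= 283.5542 + 4010.103
= 4293.657 MJ
e = 4293.657 / 174.794 = 24.564 MJ/m^2

24.564 MJ/m^2


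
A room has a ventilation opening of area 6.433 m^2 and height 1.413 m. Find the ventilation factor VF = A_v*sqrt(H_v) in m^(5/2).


sqrt(H_v) = 1.1887
VF = 6.433 * 1.1887 = 7.6469 m^(5/2)

7.6469 m^(5/2)


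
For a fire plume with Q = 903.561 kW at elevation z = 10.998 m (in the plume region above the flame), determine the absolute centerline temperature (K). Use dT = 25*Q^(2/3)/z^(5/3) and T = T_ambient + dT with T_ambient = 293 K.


Q^(2/3) = 93.463
z^(5/3) = 54.390
dT = 25 * 93.463 / 54.390 = 42.959 K
T = 293 + 42.959 = 335.96 K

335.96 K


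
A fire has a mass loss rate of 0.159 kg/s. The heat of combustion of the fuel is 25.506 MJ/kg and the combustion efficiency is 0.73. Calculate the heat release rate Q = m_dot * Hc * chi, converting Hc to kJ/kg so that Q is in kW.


Hc = 25.506 MJ/kg = 25.506 * 1000 kJ/kg = 25506 kJ/kg
Q = 0.159 kg/s * 25506 kJ/kg * 0.73 = 2960.5 kW

2960.5 kW


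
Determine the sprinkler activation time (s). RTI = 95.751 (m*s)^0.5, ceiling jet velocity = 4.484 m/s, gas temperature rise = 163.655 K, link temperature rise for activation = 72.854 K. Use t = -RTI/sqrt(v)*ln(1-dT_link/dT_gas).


dT_link/dT_gas = 0.44517
ln(1 - 0.44517) = -0.58909
t = -95.751 / sqrt(4.484) * -0.58909 = 26.637 s

26.637 s


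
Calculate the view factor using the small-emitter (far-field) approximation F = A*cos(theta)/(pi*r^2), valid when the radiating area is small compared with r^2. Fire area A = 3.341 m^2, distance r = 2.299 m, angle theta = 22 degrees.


cos(22 deg) = 0.92718
pi*r^2 = 16.605
F = 3.341 * 0.92718 / 16.605 = 0.18656

0.18656


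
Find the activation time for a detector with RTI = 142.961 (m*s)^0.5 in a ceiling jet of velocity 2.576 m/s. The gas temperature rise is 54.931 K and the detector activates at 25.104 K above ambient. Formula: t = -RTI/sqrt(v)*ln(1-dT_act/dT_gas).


dT_act/dT_gas = 0.45701
ln(1 - 0.45701) = -0.61066
t = -142.961 / sqrt(2.576) * -0.61066 = 54.393 s

54.393 s


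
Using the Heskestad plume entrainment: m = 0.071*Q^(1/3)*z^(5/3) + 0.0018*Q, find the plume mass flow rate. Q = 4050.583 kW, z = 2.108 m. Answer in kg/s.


Q^(1/3) = 15.941
z^(5/3) = 3.4656
First term = 0.071 * 15.941 * 3.4656 = 3.9224
Second term = 0.0018 * 4050.583 = 7.2910
m = 11.213 kg/s

11.213 kg/s


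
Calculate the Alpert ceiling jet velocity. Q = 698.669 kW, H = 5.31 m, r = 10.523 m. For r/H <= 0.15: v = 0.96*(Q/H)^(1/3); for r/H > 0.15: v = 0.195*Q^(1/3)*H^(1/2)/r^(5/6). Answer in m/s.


r/H = 10.523 / 5.31 = 1.9817
r/H > 0.15, so v = 0.195*Q^(1/3)*H^(1/2)/r^(5/6)
Q^(1/3) = 8.8734
H^(1/2) = 2.3043
r^(5/6) = 7.1086
v = 0.195 * 8.8734 * 2.3043 / 7.1086 = 0.56091 m/s

0.56091 m/s


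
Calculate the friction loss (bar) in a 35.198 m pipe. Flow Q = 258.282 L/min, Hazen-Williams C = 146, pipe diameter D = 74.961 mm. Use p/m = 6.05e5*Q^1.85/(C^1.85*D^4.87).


Q^1.85 = 28998
C^1.85 = 10094
D^4.87 = 1.3504e+09
p/m = 0.0012871 bar/m
p_total = 0.0012871 * 35.198 = 0.045305 bar

0.045305 bar


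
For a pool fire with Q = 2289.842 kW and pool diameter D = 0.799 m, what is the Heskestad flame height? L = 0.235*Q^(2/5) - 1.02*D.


Q^(2/5) = 22.076
0.235 * Q^(2/5) = 5.1879
1.02 * D = 0.81498
L = 4.3729 m

4.3729 m


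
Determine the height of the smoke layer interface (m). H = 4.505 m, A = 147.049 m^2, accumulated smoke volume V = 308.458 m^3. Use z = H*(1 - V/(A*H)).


V/(A*H) = 0.46563
1 - 0.46563 = 0.53437
z = 4.505 * 0.53437 = 2.4073 m

2.4073 m


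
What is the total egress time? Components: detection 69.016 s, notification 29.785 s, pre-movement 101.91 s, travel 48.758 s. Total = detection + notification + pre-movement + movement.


Total = 69.016 + 29.785 + 101.91 + 48.758 = 249.469 s

249.469 s


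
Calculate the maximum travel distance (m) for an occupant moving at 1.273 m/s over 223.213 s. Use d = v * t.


d = 1.273 * 223.213 = 284.15 m

284.15 m


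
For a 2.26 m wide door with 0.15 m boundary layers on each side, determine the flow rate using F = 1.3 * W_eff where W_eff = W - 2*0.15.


W_eff = 2.26 - 0.30 = 1.96 m
F = 1.3 * 1.96 = 2.548 persons/s

2.548 persons/s


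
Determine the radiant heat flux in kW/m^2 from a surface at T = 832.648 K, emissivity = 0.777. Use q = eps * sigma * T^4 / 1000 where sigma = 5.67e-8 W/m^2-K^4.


T^4 = 4.8067e+11
q = 0.777 * 5.67e-8 * 4.8067e+11 / 1000 = 21.176 kW/m^2

21.176 kW/m^2


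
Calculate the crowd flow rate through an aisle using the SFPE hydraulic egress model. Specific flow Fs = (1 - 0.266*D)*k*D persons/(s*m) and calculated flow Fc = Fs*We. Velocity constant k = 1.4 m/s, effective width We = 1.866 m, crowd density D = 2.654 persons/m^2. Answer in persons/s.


1 - 0.266*D = 1 - 0.266*2.654 = 0.29404
Fs = 0.29404 * 1.4 * 2.654 = 1.0925 persons/(s*m)
Fc = 1.0925 * 1.866 = 2.0386 persons/s

2.0386 persons/s


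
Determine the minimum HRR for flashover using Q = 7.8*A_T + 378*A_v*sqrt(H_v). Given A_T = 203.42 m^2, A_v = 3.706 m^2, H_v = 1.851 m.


7.8*A_T = 1586.676
sqrt(H_v) = 1.3605
378*A_v*sqrt(H_v) = 1905.9
Q = 1586.676 + 1905.9 = 3492.6 kW

3492.6 kW


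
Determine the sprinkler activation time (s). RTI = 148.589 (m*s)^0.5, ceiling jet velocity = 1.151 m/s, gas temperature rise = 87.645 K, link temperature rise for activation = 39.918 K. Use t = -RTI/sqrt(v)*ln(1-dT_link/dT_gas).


dT_link/dT_gas = 0.45545
ln(1 - 0.45545) = -0.60780
t = -148.589 / sqrt(1.151) * -0.60780 = 84.180 s

84.180 s


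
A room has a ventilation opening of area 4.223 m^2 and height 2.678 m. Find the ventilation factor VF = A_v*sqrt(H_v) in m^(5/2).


sqrt(H_v) = 1.6365
VF = 4.223 * 1.6365 = 6.9108 m^(5/2)

6.9108 m^(5/2)


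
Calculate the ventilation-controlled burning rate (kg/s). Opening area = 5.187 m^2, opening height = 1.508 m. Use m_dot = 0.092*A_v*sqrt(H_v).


sqrt(H_v) = 1.2280
m_dot = 0.092 * 5.187 * 1.2280 = 0.58601 kg/s

0.58601 kg/s


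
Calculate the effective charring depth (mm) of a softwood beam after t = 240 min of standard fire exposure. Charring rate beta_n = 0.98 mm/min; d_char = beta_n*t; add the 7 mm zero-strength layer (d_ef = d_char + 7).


d_char = 0.98 * 240 = 235.2 mm
d_ef = 235.2 + 1.0*7 = 242.2 mm

242.2 mm


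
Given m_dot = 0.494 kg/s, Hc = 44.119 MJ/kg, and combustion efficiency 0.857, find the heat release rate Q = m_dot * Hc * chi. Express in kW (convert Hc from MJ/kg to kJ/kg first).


Hc = 44.119 MJ/kg = 44.119 * 1000 kJ/kg = 44119 kJ/kg
Q = 0.494 kg/s * 44119 kJ/kg * 0.857 = 18678 kW

18678 kW


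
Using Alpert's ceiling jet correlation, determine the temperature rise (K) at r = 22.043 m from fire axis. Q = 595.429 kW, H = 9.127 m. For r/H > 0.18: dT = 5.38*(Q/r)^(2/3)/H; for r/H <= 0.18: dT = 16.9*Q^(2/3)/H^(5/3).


r/H = 22.043 / 9.127 = 2.4151
r/H > 0.18, so dT = 5.38*(Q/r)^(2/3)/H
Q/r = 27.012
(Q/r)^(2/3) = 9.0027
dT = 5.38 * 9.0027 / 9.127 = 5.3067 K

5.3067 K


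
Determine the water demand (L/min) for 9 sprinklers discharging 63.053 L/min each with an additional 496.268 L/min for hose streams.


Sprinkler demand = 9 * 63.053 = 567.477 L/min
Total = 567.477 + 496.268 = 1063.745 L/min

1063.745 L/min


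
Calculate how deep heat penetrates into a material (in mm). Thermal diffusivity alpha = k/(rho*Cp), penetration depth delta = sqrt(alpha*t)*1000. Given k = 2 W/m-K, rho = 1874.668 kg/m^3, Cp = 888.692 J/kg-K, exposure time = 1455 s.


alpha = 2 / (1874.668 * 888.692) = 1.2005e-06 m^2/s
alpha * t = 0.0017467
delta = sqrt(0.0017467) * 1000 = 41.793 mm

41.793 mm


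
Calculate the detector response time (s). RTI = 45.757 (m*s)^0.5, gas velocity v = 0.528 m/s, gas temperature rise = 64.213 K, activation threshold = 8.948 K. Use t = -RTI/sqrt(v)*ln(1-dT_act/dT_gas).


dT_act/dT_gas = 0.13935
ln(1 - 0.13935) = -0.15007
t = -45.757 / sqrt(0.528) * -0.15007 = 9.4498 s

9.4498 s


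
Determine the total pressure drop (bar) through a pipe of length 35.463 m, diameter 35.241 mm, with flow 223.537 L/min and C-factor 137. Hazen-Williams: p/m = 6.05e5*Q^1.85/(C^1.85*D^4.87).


Q^1.85 = 22197
C^1.85 = 8972.9
D^4.87 = 3.4208e+07
p/m = 0.043752 bar/m
p_total = 0.043752 * 35.463 = 1.5516 bar

1.5516 bar


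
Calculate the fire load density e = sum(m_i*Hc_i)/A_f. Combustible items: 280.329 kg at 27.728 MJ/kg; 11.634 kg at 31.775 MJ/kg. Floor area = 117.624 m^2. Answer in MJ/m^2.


Total energy = 280.329*27.728 + 11.634*31.775
= 7772.963 + 369.6703
= 8142.633 MJ
e = 8142.633 / 117.624 = 69.226 MJ/m^2

69.226 MJ/m^2


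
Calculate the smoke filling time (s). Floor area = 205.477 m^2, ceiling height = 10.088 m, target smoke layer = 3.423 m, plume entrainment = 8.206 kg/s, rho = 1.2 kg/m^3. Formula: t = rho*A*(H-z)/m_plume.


H - z = 6.665 m
t = 1.2 * 205.477 * 6.665 / 8.206 = 200.27 s

200.27 s


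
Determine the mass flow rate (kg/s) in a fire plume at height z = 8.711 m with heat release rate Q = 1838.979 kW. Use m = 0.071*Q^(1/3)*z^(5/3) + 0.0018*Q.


Q^(1/3) = 12.252
z^(5/3) = 36.879
First term = 0.071 * 12.252 * 36.879 = 32.080
Second term = 0.0018 * 1838.979 = 3.3102
m = 35.390 kg/s

35.390 kg/s


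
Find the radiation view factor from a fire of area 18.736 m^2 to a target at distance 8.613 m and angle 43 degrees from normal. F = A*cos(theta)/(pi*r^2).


cos(43 deg) = 0.73135
pi*r^2 = 233.06
F = 18.736 * 0.73135 / 233.06 = 0.058796

0.058796


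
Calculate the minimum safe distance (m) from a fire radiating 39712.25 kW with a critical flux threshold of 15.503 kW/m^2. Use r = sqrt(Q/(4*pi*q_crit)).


4*pi*q_crit = 194.82
Q/(4*pi*q_crit) = 203.84
r = sqrt(203.84) = 14.277 m

14.277 m


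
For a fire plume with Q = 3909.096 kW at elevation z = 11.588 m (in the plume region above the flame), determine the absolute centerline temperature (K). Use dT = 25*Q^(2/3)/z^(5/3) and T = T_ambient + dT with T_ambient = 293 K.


Q^(2/3) = 248.15
z^(5/3) = 59.340
dT = 25 * 248.15 / 59.340 = 104.55 K
T = 293 + 104.55 = 397.55 K

397.55 K


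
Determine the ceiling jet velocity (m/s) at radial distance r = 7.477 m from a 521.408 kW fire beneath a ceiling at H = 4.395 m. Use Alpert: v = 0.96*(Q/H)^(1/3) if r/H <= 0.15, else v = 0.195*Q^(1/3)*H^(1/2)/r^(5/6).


r/H = 7.477 / 4.395 = 1.7013
r/H > 0.15, so v = 0.195*Q^(1/3)*H^(1/2)/r^(5/6)
Q^(1/3) = 8.0487
H^(1/2) = 2.0964
r^(5/6) = 5.3470
v = 0.195 * 8.0487 * 2.0964 / 5.3470 = 0.61537 m/s

0.61537 m/s


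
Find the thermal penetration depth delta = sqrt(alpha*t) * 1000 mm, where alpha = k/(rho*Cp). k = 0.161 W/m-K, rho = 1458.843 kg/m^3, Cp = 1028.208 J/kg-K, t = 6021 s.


alpha = 0.161 / (1458.843 * 1028.208) = 1.0733e-07 m^2/s
alpha * t = 0.00064626
delta = sqrt(0.00064626) * 1000 = 25.422 mm

25.422 mm


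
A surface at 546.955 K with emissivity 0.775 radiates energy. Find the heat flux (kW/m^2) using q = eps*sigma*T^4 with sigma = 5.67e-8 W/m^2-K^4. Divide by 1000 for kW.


T^4 = 8.9497e+10
q = 0.775 * 5.67e-8 * 8.9497e+10 / 1000 = 3.9327 kW/m^2

3.9327 kW/m^2


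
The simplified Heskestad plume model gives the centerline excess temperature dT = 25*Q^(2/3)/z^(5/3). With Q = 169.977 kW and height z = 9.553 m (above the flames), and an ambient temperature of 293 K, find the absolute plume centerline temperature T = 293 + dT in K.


Q^(2/3) = 30.685
z^(5/3) = 43.010
dT = 25 * 30.685 / 43.010 = 17.836 K
T = 293 + 17.836 = 310.84 K

310.84 K


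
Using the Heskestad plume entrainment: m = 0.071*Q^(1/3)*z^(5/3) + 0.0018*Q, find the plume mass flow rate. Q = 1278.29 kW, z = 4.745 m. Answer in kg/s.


Q^(1/3) = 10.853
z^(5/3) = 13.399
First term = 0.071 * 10.853 * 13.399 = 10.324
Second term = 0.0018 * 1278.29 = 2.3009
m = 12.625 kg/s

12.625 kg/s


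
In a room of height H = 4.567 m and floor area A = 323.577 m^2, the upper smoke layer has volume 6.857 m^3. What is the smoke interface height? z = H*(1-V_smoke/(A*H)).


V/(A*H) = 0.0046401
1 - 0.0046401 = 0.99536
z = 4.567 * 0.99536 = 4.5458 m

4.5458 m


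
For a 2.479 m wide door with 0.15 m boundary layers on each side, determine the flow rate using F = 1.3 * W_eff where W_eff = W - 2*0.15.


W_eff = 2.479 - 0.30 = 2.179 m
F = 1.3 * 2.179 = 2.8327 persons/s

2.8327 persons/s


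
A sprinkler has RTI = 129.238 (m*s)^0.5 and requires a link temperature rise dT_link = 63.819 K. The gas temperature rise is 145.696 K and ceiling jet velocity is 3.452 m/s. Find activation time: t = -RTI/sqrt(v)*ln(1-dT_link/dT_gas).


dT_link/dT_gas = 0.43803
ln(1 - 0.43803) = -0.57630
t = -129.238 / sqrt(3.452) * -0.57630 = 40.087 s

40.087 s


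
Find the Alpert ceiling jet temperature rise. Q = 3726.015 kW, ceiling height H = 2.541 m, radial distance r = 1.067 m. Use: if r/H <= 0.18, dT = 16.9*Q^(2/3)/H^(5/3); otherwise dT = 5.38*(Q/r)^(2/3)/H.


r/H = 1.067 / 2.541 = 0.41991
r/H > 0.18, so dT = 5.38*(Q/r)^(2/3)/H
Q/r = 3492.0
(Q/r)^(2/3) = 230.17
dT = 5.38 * 230.17 / 2.541 = 487.34 K

487.34 K


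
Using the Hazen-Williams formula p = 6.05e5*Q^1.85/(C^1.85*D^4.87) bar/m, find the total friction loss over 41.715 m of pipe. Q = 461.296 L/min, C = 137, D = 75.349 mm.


Q^1.85 = 84793
C^1.85 = 8972.9
D^4.87 = 1.3847e+09
p/m = 0.0041287 bar/m
p_total = 0.0041287 * 41.715 = 0.17223 bar

0.17223 bar


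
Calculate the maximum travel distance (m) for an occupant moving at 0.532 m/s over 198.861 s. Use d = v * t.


d = 0.532 * 198.861 = 105.79 m

105.79 m


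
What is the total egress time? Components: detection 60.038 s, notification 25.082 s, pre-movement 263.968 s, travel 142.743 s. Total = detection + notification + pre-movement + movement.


Total = 60.038 + 25.082 + 263.968 + 142.743 = 491.831 s

491.831 s


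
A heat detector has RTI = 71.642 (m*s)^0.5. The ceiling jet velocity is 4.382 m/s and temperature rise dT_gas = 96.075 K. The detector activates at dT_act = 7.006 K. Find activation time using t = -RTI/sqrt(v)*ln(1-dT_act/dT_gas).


dT_act/dT_gas = 0.072922
ln(1 - 0.072922) = -0.075718
t = -71.642 / sqrt(4.382) * -0.075718 = 2.5914 s

2.5914 s


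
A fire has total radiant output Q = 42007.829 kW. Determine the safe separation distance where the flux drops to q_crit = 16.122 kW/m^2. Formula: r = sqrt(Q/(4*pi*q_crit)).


4*pi*q_crit = 202.60
Q/(4*pi*q_crit) = 207.35
r = sqrt(207.35) = 14.400 m

14.400 m


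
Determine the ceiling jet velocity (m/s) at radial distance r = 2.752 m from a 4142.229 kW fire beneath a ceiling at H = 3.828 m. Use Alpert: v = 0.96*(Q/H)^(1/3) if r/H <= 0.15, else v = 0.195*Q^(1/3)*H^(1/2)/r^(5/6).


r/H = 2.752 / 3.828 = 0.71891
r/H > 0.15, so v = 0.195*Q^(1/3)*H^(1/2)/r^(5/6)
Q^(1/3) = 16.060
H^(1/2) = 1.9565
r^(5/6) = 2.3247
v = 0.195 * 16.060 * 1.9565 / 2.3247 = 2.6357 m/s

2.6357 m/s


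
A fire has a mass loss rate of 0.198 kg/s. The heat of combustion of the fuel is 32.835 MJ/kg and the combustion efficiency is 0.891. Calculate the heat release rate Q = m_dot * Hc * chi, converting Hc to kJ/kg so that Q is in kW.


Hc = 32.835 MJ/kg = 32.835 * 1000 kJ/kg = 32835 kJ/kg
Q = 0.198 kg/s * 32835 kJ/kg * 0.891 = 5792.7 kW

5792.7 kW


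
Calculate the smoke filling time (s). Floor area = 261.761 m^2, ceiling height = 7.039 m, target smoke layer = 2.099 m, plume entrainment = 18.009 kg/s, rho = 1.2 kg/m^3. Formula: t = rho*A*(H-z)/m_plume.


H - z = 4.94 m
t = 1.2 * 261.761 * 4.94 / 18.009 = 86.164 s

86.164 s


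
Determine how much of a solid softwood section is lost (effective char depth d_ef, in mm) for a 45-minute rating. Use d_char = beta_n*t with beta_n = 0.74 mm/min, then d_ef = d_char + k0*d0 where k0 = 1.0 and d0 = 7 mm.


d_char = 0.74 * 45 = 33.3 mm
d_ef = 33.3 + 1.0*7 = 40.3 mm

40.3 mm


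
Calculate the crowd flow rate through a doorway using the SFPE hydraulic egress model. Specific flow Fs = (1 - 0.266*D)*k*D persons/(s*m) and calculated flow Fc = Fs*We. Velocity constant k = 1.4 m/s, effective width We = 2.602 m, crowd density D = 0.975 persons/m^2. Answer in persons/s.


1 - 0.266*D = 1 - 0.266*0.975 = 0.74065
Fs = 0.74065 * 1.4 * 0.975 = 1.0110 persons/(s*m)
Fc = 1.0110 * 2.602 = 2.6306 persons/s

2.6306 persons/s


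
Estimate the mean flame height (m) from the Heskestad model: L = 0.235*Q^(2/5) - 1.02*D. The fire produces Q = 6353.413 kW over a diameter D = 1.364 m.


Q^(2/5) = 33.205
0.235 * Q^(2/5) = 7.8032
1.02 * D = 1.3913
L = 6.4119 m

6.4119 m


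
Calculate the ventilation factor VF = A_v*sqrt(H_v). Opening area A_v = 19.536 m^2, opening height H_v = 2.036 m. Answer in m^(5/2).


sqrt(H_v) = 1.4269
VF = 19.536 * 1.4269 = 27.876 m^(5/2)

27.876 m^(5/2)


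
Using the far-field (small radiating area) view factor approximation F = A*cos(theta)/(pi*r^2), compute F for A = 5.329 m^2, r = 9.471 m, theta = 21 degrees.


cos(21 deg) = 0.93358
pi*r^2 = 281.80
F = 5.329 * 0.93358 / 281.80 = 0.017655

0.017655


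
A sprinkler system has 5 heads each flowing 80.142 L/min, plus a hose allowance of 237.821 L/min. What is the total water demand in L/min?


Sprinkler demand = 5 * 80.142 = 400.71 L/min
Total = 400.71 + 237.821 = 638.531 L/min

638.531 L/min


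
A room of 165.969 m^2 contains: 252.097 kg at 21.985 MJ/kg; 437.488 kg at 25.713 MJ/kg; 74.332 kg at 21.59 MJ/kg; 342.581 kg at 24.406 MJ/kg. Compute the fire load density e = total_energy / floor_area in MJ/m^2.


Total energy = 252.097*21.985 + 437.488*25.713 + 74.332*21.59 + 342.581*24.406
= 5542.353 + 11249.13 + 1604.828 + 8361.032
= 26757.34 MJ
e = 26757.34 / 165.969 = 161.22 MJ/m^2

161.22 MJ/m^2


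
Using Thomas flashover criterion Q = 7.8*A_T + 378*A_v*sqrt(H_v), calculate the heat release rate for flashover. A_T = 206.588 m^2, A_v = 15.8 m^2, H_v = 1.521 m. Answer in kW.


7.8*A_T = 1611.4
sqrt(H_v) = 1.2333
378*A_v*sqrt(H_v) = 7365.7
Q = 1611.4 + 7365.7 = 8977.1 kW

8977.1 kW


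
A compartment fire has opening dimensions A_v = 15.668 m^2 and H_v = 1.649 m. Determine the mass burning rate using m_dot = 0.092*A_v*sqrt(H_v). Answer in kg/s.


sqrt(H_v) = 1.2841
m_dot = 0.092 * 15.668 * 1.2841 = 1.8510 kg/s

1.8510 kg/s


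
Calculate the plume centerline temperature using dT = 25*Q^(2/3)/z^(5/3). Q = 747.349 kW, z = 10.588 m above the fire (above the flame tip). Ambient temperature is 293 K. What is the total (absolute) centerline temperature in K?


Q^(2/3) = 82.354
z^(5/3) = 51.053
dT = 25 * 82.354 / 51.053 = 40.327 K
T = 293 + 40.327 = 333.33 K

333.33 K


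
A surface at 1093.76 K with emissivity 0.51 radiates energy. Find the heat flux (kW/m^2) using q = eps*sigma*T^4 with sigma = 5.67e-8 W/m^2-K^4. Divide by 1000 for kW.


T^4 = 1.4312e+12
q = 0.51 * 5.67e-8 * 1.4312e+12 / 1000 = 41.385 kW/m^2

41.385 kW/m^2


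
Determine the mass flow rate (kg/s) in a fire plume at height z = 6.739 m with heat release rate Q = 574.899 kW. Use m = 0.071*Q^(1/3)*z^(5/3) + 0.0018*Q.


Q^(1/3) = 8.3150
z^(5/3) = 24.043
First term = 0.071 * 8.3150 * 24.043 = 14.194
Second term = 0.0018 * 574.899 = 1.0348
m = 15.229 kg/s

15.229 kg/s


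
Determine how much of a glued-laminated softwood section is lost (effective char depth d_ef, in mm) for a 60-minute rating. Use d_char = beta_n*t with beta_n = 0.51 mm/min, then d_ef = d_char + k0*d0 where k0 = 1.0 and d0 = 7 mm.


d_char = 0.51 * 60 = 30.6 mm
d_ef = 30.6 + 1.0*7 = 37.6 mm

37.6 mm


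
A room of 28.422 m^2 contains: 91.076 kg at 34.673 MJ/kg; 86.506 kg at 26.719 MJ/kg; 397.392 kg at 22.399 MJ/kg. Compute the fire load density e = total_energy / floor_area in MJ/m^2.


Total energy = 91.076*34.673 + 86.506*26.719 + 397.392*22.399
= 3157.878 + 2311.354 + 8901.183
= 14370.42 MJ
e = 14370.42 / 28.422 = 505.61 MJ/m^2

505.61 MJ/m^2


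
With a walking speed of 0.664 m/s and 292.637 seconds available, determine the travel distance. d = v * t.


d = 0.664 * 292.637 = 194.31 m

194.31 m


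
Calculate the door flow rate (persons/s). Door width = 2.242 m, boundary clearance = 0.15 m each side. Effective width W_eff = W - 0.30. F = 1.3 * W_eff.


W_eff = 2.242 - 0.30 = 1.942 m
F = 1.3 * 1.942 = 2.5246 persons/s

2.5246 persons/s


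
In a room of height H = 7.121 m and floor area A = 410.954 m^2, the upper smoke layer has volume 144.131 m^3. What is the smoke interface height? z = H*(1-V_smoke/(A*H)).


V/(A*H) = 0.049252
1 - 0.049252 = 0.95075
z = 7.121 * 0.95075 = 6.7703 m

6.7703 m


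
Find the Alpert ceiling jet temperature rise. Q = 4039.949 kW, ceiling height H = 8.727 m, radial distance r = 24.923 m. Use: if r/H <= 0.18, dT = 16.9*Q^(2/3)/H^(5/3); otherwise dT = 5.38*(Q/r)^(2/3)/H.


r/H = 24.923 / 8.727 = 2.8558
r/H > 0.18, so dT = 5.38*(Q/r)^(2/3)/H
Q/r = 162.10
(Q/r)^(2/3) = 29.729
dT = 5.38 * 29.729 / 8.727 = 18.327 K

18.327 K


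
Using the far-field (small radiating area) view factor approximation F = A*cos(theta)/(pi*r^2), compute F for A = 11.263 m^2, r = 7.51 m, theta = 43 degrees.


cos(43 deg) = 0.73135
pi*r^2 = 177.19
F = 11.263 * 0.73135 / 177.19 = 0.046489

0.046489


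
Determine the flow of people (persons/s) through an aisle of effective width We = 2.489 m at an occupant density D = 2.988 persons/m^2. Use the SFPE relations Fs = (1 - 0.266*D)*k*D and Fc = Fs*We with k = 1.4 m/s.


1 - 0.266*D = 1 - 0.266*2.988 = 0.20519
Fs = 0.20519 * 1.4 * 2.988 = 0.85836 persons/(s*m)
Fc = 0.85836 * 2.489 = 2.1365 persons/s

2.1365 persons/s


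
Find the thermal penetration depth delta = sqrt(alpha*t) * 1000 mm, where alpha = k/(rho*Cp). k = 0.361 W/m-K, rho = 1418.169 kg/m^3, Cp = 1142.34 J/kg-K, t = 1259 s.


alpha = 0.361 / (1418.169 * 1142.34) = 2.2284e-07 m^2/s
alpha * t = 0.00028055
delta = sqrt(0.00028055) * 1000 = 16.750 mm

16.750 mm


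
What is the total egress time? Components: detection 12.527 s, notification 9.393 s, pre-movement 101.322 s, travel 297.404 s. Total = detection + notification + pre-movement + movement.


Total = 12.527 + 9.393 + 101.322 + 297.404 = 420.646 s

420.646 s


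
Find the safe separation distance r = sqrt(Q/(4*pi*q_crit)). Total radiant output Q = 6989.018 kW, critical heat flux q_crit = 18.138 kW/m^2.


4*pi*q_crit = 227.93
Q/(4*pi*q_crit) = 30.663
r = sqrt(30.663) = 5.5374 m

5.5374 m


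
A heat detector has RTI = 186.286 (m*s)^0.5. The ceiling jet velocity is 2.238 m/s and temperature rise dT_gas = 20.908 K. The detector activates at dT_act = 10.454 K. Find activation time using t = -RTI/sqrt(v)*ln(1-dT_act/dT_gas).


dT_act/dT_gas = 0.5
ln(1 - 0.5) = -0.69315
t = -186.286 / sqrt(2.238) * -0.69315 = 86.313 s

86.313 s


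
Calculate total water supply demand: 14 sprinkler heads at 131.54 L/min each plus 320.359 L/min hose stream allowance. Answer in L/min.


Sprinkler demand = 14 * 131.54 = 1841.56 L/min
Total = 1841.56 + 320.359 = 2161.919 L/min

2161.919 L/min


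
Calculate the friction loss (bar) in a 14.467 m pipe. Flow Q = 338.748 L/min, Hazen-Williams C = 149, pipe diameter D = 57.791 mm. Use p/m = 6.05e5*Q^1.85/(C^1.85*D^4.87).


Q^1.85 = 47893
C^1.85 = 10481
D^4.87 = 3.8042e+08
p/m = 0.0072673 bar/m
p_total = 0.0072673 * 14.467 = 0.10514 bar

0.10514 bar


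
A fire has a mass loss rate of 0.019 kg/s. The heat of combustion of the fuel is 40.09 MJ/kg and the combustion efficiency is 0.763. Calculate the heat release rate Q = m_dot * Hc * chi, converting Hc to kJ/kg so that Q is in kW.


Hc = 40.09 MJ/kg = 40.09 * 1000 kJ/kg = 40090 kJ/kg
Q = 0.019 kg/s * 40090 kJ/kg * 0.763 = 581.18 kW

581.18 kW


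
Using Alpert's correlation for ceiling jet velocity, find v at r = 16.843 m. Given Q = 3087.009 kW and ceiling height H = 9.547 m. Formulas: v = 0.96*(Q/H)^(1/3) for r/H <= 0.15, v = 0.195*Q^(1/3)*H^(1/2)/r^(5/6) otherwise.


r/H = 16.843 / 9.547 = 1.7642
r/H > 0.15, so v = 0.195*Q^(1/3)*H^(1/2)/r^(5/6)
Q^(1/3) = 14.561
H^(1/2) = 3.0898
r^(5/6) = 10.520
v = 0.195 * 14.561 * 3.0898 / 10.520 = 0.83393 m/s

0.83393 m/s


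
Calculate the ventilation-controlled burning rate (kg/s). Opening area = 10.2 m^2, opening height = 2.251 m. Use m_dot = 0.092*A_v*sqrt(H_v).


sqrt(H_v) = 1.5003
m_dot = 0.092 * 10.2 * 1.5003 = 1.4079 kg/s

1.4079 kg/s


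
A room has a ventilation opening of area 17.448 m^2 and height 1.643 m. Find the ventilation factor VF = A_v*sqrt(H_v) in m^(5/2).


sqrt(H_v) = 1.2818
VF = 17.448 * 1.2818 = 22.365 m^(5/2)

22.365 m^(5/2)


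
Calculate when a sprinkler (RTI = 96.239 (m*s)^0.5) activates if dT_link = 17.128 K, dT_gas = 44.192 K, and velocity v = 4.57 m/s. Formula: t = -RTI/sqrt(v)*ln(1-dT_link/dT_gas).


dT_link/dT_gas = 0.38758
ln(1 - 0.38758) = -0.49034
t = -96.239 / sqrt(4.57) * -0.49034 = 22.074 s

22.074 s


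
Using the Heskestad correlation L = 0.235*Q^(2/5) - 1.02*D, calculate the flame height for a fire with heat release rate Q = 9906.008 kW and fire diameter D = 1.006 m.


Q^(2/5) = 39.661
0.235 * Q^(2/5) = 9.3202
1.02 * D = 1.0261
L = 8.2941 m

8.2941 m


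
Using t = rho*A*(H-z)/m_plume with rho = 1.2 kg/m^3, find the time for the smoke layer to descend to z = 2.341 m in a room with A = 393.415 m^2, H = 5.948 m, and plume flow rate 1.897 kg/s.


H - z = 3.607 m
t = 1.2 * 393.415 * 3.607 / 1.897 = 897.66 s

897.66 s


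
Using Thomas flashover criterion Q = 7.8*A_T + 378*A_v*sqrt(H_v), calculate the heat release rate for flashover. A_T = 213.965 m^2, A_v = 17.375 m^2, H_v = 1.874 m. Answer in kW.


7.8*A_T = 1668.927
sqrt(H_v) = 1.3689
378*A_v*sqrt(H_v) = 8990.9
Q = 1668.927 + 8990.9 = 10660 kW

10660 kW


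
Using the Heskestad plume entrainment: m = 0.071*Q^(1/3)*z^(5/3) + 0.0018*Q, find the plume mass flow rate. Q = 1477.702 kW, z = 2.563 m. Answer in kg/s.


Q^(1/3) = 11.390
z^(5/3) = 4.8001
First term = 0.071 * 11.390 * 4.8001 = 3.8818
Second term = 0.0018 * 1477.702 = 2.6599
m = 6.5417 kg/s

6.5417 kg/s


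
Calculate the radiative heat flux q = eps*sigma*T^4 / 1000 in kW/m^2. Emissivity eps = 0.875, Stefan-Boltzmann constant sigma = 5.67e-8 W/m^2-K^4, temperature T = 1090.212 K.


T^4 = 1.4127e+12
q = 0.875 * 5.67e-8 * 1.4127e+12 / 1000 = 70.087 kW/m^2

70.087 kW/m^2


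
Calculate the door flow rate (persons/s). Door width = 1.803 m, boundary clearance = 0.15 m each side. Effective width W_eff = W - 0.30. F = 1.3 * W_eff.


W_eff = 1.803 - 0.30 = 1.503 m
F = 1.3 * 1.503 = 1.9539 persons/s

1.9539 persons/s


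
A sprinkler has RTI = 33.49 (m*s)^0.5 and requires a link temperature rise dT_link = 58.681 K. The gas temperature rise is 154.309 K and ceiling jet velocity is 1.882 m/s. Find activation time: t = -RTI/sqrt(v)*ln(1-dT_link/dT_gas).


dT_link/dT_gas = 0.38028
ln(1 - 0.38028) = -0.47849
t = -33.49 / sqrt(1.882) * -0.47849 = 11.681 s

11.681 s


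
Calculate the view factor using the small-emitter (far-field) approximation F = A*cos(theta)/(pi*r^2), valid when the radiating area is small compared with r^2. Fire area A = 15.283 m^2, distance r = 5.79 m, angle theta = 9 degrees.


cos(9 deg) = 0.98769
pi*r^2 = 105.32
F = 15.283 * 0.98769 / 105.32 = 0.14332

0.14332


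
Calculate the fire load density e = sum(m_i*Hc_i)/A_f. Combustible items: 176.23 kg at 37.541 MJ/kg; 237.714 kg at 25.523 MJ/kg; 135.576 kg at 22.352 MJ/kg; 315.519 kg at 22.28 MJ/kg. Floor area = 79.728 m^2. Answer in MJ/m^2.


Total energy = 176.23*37.541 + 237.714*25.523 + 135.576*22.352 + 315.519*22.28
= 6615.850 + 6067.174 + 3030.395 + 7029.763
= 22743.18 MJ
e = 22743.18 / 79.728 = 285.26 MJ/m^2

285.26 MJ/m^2


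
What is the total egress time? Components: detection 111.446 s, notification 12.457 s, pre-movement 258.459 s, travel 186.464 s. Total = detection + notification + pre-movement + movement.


Total = 111.446 + 12.457 + 258.459 + 186.464 = 568.826 s

568.826 s
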